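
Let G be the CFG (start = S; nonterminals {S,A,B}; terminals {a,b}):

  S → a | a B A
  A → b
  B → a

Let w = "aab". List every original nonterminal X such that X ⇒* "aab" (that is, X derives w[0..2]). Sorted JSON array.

CNF form of G:
  S -> T0 X1 | a
  A -> b
  B -> a
  T0 -> a
  X1 -> B A

CYK fill (cells [i..j] with 0 ≤ i ≤ j ≤ 2 only):
  cell(0,0) a: {B,S,T0}  orig:{B,S}
  cell(1,1) a: {B,S,T0}  orig:{B,S}
  cell(2,2) b: {A}
  cell(0,1) aa: ∅
  cell(1,2) ab: {X1}  orig:{}
  cell(0,2) aab: {S}

Original NTs in T[0,2] deriving "aab": ["S"]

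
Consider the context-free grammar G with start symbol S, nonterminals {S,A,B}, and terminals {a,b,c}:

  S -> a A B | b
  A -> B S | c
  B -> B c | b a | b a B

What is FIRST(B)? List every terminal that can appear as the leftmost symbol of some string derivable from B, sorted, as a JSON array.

FIRST iteration:
[1]
  A via A→c: +{c}
  B via B→b a: +{b}
  S via S→a A B: +{a}
  S via S→b: +{b}
  S: {a,b}  A: {c}  B: {b}
[2]
  A via A→B S: +{b}
  S: {a,b}  A: {b,c}  B: {b}
[3] done
  S: {a,b}  A: {b,c}  B: {b}

FIRST(B) = ["b"]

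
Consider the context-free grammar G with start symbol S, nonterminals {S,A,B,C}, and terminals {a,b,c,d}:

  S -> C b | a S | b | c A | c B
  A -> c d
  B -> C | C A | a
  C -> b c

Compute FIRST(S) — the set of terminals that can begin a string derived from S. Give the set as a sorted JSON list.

FIRST iteration:
[1]
  A via A→c d: +{c}
  B via B→a: +{a}
  C via C→b c: +{b}
  S via S→C b: +{b}
  S via S→a S: +{a}
  S via S→c A: +{c}
  S: {a,b,c}  A: {c}  B: {a}  C: {b}
[2]
  B via B→C: +{b}
  S: {a,b,c}  A: {c}  B: {a,b}  C: {b}
[3] — fixpoint
  S: {a,b,c}  A: {c}  B: {a,b}  C: {b}

FIRST(S) = ["a", "b", "c"]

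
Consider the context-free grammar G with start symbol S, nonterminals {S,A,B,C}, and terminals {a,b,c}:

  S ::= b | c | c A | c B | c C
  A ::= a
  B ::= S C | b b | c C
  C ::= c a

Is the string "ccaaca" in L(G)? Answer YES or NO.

CNF form of G:
  S -> T1 A | T1 B | T1 C | b | c
  A -> a
  B -> S C | T0 T0 | T1 C
  C -> T1 T2
  T0 -> b
  T1 -> c
  T2 -> a

CYK table (by increasing span):
  cell(0,0) c: {S,T1}  orig:{S}
  cell(1,1) c: {S,T1}  orig:{S}
  cell(2,2) a: {A,T2}  orig:{A}
  cell(3,3) a: {A,T2}  orig:{A}
  cell(4,4) c: {S,T1}  orig:{S}
  cell(5,5) a: {A,T2}  orig:{A}
  cell(0,1) cc: ∅
  cell(1,2) ca: {C,S}
  cell(2,3) aa: ∅
  cell(3,4) ac: ∅
  cell(4,5) ca: {C,S}
  cell(0,2) cca: {B,S}
  cell(1,3) caa: ∅
  cell(2,4) aac: ∅
  cell(3,5) aca: ∅
  cell(0,3) ccaa: ∅
  cell(1,4) caac: ∅
  cell(2,5) aaca: ∅
  cell(0,4) ccaac: ∅
  cell(1,5) caaca: ∅
  cell(0,5) ccaaca: ∅

S ∉ T[0,5] ⇒ NO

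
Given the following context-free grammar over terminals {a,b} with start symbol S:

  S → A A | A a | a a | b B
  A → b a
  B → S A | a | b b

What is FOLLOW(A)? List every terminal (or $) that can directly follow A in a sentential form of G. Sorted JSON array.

Compute FIRST by fixpoint:
[1]
  A via A→b a: +{b}
  B via B→a: +{a}
  B via B→b b: +{b}
  S via S→A A: +{b}
  S via S→a a: +{a}
  S: {a,b}  A: {b}  B: {a,b}
[2] done
  S: {a,b}  A: {b}  B: {a,b}

FOLLOW iteration:
FOLLOW(S) := {$}
[1]
  B→S A: FOLLOW(S) ⊇ FIRST(A) = {b}; new: +{b}
  S→A A: FOLLOW(A) ⊇ FIRST(A) = {b}; new: +{b}
  S→A A: FOLLOW(A) ⊇ FOLLOW(S) ⊇ {$,b}; new: +{$}
  S→A a: FOLLOW(A) ⊇ FIRST(a) = {a}; new: +{a}
  S→b B: FOLLOW(B) ⊇ FOLLOW(S) ⊇ {$,b}; new: +{$,b}
  S: {$,b}  A: {$,a,b}  B: {$,b}
[2] — fixpoint
  S: {$,b}  A: {$,a,b}  B: {$,b}

FOLLOW(A) = ["$", "a", "b"]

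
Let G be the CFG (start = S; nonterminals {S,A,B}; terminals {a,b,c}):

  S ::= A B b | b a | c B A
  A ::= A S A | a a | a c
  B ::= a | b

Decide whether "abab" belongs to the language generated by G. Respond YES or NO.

CNF form of G:
  S -> A X4 | T1 X5 | T2 T0
  A -> A X3 | T0 T0 | T0 T1
  B -> a | b
  T0 -> a
  T1 -> c
  T2 -> b
  X3 -> S A
  X4 -> B T2
  X5 -> B A

CYK fill:
  [0..0]={B,T0}  "a"  orig:{B}
  [1..1]={B,T2}  "b"  orig:{B}
  [2..2]={B,T0}  "a"  orig:{B}
  [3..3]={B,T2}  "b"  orig:{B}
  [0..1]={X4}  "ab"  orig:{}
  [1..2]={S}  "ba"
  [2..3]={X4}  "ab"  orig:{}
  [0..2]=∅  "aba"
  [1..3]=∅  "bab"
  [0..3]=∅  "abab"

S ∉ T[0,3] ⇒ NO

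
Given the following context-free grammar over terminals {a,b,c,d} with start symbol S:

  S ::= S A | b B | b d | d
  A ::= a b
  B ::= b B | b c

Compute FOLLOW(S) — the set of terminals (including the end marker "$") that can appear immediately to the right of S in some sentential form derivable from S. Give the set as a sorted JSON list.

Compute FIRST by fixpoint:
round 1:
  A via A→a b: +{a}
  B via B→b B: +{b}
  S via S→b B: +{b}
  S via S→d: +{d}
  S: {b,d}  A: {a}  B: {b}
round 2: (no change)
  S: {b,d}  A: {a}  B: {b}

Compute FOLLOW by fixpoint:
seed FOLLOW(S) with $
[1]
  S→S A: FOLLOW(S) ⊇ FIRST(A) = {a}; new: +{a}
  S→S A: FOLLOW(A) ⊇ FOLLOW(S) ⊇ {$,a}; new: +{$,a}
  S→b B: FOLLOW(B) ⊇ FOLLOW(S) ⊇ {$,a}; new: +{$,a}
  S: {$,a}  A: {$,a}  B: {$,a}
[2] (no change)
  S: {$,a}  A: {$,a}  B: {$,a}

FOLLOW(S) = ["$", "a"]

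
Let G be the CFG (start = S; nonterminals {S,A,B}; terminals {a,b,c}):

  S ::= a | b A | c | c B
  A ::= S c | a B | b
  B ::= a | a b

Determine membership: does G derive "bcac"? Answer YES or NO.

CNF form of G:
  S -> T0 B | T2 A | a | c
  A -> S T0 | T1 B | b
  B -> T1 T2 | a
  T0 -> c
  T1 -> a
  T2 -> b

CYK fill:
  cell(0,0) b: {A,T2}  orig:{A}
  cell(1,1) c: {S,T0}  orig:{S}
  cell(2,2) a: {B,S,T1}  orig:{B,S}
  cell(3,3) c: {S,T0}  orig:{S}
  cell(0,1) bc: ∅
  cell(1,2) ca: {S}
  cell(2,3) ac: {A}
  cell(0,2) bca: ∅
  cell(1,3) cac: {A}
  cell(0,3) bcac: {S}

S ∈ T[0,3] ⇒ YES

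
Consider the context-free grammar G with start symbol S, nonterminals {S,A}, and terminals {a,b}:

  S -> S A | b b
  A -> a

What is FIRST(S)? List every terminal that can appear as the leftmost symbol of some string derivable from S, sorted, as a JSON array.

FIRST iteration:
pass 1:
  A via A→a: +{a}
  S via S→b b: +{b}
  S: {b}  A: {a}
pass 2: (stable)
  S: {b}  A: {a}

FIRST(S) = ["b"]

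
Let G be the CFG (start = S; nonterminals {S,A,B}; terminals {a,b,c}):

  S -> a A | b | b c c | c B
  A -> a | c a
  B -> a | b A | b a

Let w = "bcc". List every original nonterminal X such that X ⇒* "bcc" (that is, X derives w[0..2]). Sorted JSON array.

Convert to CNF:
  S -> T0 B | T1 A | T2 X3 | b
  A -> T0 T1 | a
  B -> T2 A | T2 T1 | a
  T0 -> c
  T1 -> a
  T2 -> b
  X3 -> T0 T0

Fill CYK table bottom-up — only the sub-triangle for w[0..2]:
  cell(0,0) b: {S,T2}  orig:{S}
  cell(1,1) c: {T0}  orig:{}
  cell(2,2) c: {T0}  orig:{}
  cell(0,1) bc: ∅
  cell(1,2) cc: {X3}  orig:{}
  cell(0,2) bcc: {S}

Original NTs in T[0,2] deriving "bcc": ["S"]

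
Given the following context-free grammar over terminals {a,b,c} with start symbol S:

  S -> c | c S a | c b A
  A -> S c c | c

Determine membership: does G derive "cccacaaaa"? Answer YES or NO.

CNF form of G:
  S -> T0 X4 | T0 X5 | c
  A -> S X3 | c
  T0 -> c
  T1 -> a
  T2 -> b
  X3 -> T0 T0
  X4 -> S T1
  X5 -> T2 A

CYK fill:
  [0..0]={A,S,T0}  "c"  orig:{A,S}
  [1..1]={A,S,T0}  "c"  orig:{A,S}
  [2..2]={A,S,T0}  "c"  orig:{A,S}
  [3..3]={T1}  "a"  orig:{}
  [4..4]={A,S,T0}  "c"  orig:{A,S}
  [5..5]={T1}  "a"  orig:{}
  [6..6]={T1}  "a"  orig:{}
  [7..7]={T1}  "a"  orig:{}
  [8..8]={T1}  "a"  orig:{}
  [0..1]={X3}  "cc"  orig:{}
  [1..2]={X3}  "cc"  orig:{}
  [2..3]={X4}  "ca"  orig:{}
  [3..4]=∅  "ac"
  [4..5]={X4}  "ca"  orig:{}
  [5..6]=∅  "aa"
  [6..7]=∅  "aa"
  [7..8]=∅  "aa"
  [0..2]={A}  "ccc"
  [1..3]={S}  "cca"
  [2..4]=∅  "cac"
  [3..5]=∅  "aca"
  [4..6]=∅  "caa"
  [5..7]=∅  "aaa"
  [6..8]=∅  "aaa"
  [0..3]=∅  "ccca"
  [1..4]=∅  "ccac"
  [2..5]=∅  "caca"
  [3..6]=∅  "acaa"
  [4..7]=∅  "caaa"
  [5..8]=∅  "aaaa"
  [0..4]=∅  "cccac"
  [1..5]=∅  "ccaca"
  [2..6]=∅  "cacaa"
  [3..7]=∅  "acaaa"
  [4..8]=∅  "caaaa"
  [0..5]=∅  "cccaca"
  [1..6]=∅  "ccacaa"
  [2..7]=∅  "cacaaa"
  [3..8]=∅  "acaaaa"
  [0..6]=∅  "cccacaa"
  [1..7]=∅  "ccacaaa"
  [2..8]=∅  "cacaaaa"
  [0..7]=∅  "cccacaaa"
  [1..8]=∅  "ccacaaaa"
  [0..8]=∅  "cccacaaaa"

S ∉ T[0,8] ⇒ NO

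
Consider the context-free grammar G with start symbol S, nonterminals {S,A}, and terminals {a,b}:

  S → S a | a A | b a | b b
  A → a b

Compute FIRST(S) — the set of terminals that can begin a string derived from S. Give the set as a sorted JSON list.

FIRST iteration:
round 1:
  A via A→a b: +{a}
  S via S→a A: +{a}
  S via S→b a: +{b}
  FIRST[S]={a,b}  FIRST[A]={a}
round 2: done
  FIRST[S]={a,b}  FIRST[A]={a}

FIRST(S) = ["a", "b"]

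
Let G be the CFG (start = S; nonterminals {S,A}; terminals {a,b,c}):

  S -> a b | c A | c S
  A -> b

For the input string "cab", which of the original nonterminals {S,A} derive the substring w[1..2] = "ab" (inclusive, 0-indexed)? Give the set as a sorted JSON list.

CNF form of G:
  S -> T0 T1 | T2 A | T2 S
  A -> b
  T0 -> a
  T1 -> b
  T2 -> c

Fill CYK table bottom-up (cells [i..j] with 1 ≤ i ≤ j ≤ 2 only):
  T[1,1] 'a' = {T0}  orig:{}
  T[2,2] 'b' = {A,T1}  orig:{A}
  T[1,2] 'ab' = {S}

Original NTs in T[1,2] deriving "ab": ["S"]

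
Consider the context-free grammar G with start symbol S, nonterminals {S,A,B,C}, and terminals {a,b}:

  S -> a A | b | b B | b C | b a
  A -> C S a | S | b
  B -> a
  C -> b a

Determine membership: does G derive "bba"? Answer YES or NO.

CNF form of G:
  S -> T0 A | T1 B | T1 C | T1 T0 | b
  A -> C X2 | T0 A | T1 B | T1 C | T1 T0 | b
  B -> a
  C -> T1 T0
  T0 -> a
  T1 -> b
  X2 -> S T0

CYK table (by increasing span):
  T[0,0] 'b' = {A,S,T1}  orig:{A,S}
  T[1,1] 'b' = {A,S,T1}  orig:{A,S}
  T[2,2] 'a' = {B,T0}  orig:{B}
  T[0,1] 'bb' = ∅
  T[1,2] 'ba' = {A,C,S,X2}  orig:{A,C,S}
  T[0,2] 'bba' = {A,S}

S ∈ T[0,2] ⇒ YES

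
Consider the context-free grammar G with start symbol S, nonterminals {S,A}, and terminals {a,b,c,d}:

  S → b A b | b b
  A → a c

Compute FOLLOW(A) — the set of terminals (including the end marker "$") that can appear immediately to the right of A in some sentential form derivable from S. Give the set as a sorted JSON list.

Compute FIRST by fixpoint:
round 1:
  A via A→a c: +{a}
  S via S→b A b: +{b}
  FIRST(S)={b}  FIRST(A)={a}
round 2: done
  FIRST(S)={b}  FIRST(A)={a}

FOLLOW sets:
FOLLOW(S) := {$}
iter 1:
  S→b A b: FOLLOW(A) ⊇ FIRST(b) = {b}; new: +{b}
  S: {$}  A: {b}
iter 2: done
  S: {$}  A: {b}

FOLLOW(A) = ["b"]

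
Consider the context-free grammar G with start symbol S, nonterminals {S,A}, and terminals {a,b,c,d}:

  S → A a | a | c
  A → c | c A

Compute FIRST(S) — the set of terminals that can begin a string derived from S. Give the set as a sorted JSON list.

FIRST iteration:
[1]
  A via A→c: +{c}
  S via S→A a: +{c}
  S via S→a: +{a}
  FIRST[S]={a,c}  FIRST[A]={c}
[2] (no change)
  FIRST[S]={a,c}  FIRST[A]={c}

FIRST(S) = ["a", "c"]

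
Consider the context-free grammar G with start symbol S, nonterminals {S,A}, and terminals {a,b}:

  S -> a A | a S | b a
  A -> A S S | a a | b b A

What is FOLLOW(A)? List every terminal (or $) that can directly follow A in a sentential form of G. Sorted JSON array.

FIRST iteration:
pass 1:
  A via A→a a: +{a}
  A via A→b b A: +{b}
  S via S→a A: +{a}
  S via S→b a: +{b}
  FIRST[S]={a,b}  FIRST[A]={a,b}
pass 2: (stable)
  FIRST[S]={a,b}  FIRST[A]={a,b}

FOLLOW sets:
FOLLOW(S) := {$}
iter 1:
  A→A S S: FOLLOW(A) ⊇ FIRST(S) = {a,b}; new: +{a,b}
  A→A S S: FOLLOW(S) ⊇ FIRST(S) = {a,b}; new: +{a,b}
  S→a A: FOLLOW(A) ⊇ FOLLOW(S) ⊇ {$,a,b}; new: +{$}
  S: {$,a,b}  A: {$,a,b}
iter 2: — fixpoint
  S: {$,a,b}  A: {$,a,b}

FOLLOW(A) = ["$", "a", "b"]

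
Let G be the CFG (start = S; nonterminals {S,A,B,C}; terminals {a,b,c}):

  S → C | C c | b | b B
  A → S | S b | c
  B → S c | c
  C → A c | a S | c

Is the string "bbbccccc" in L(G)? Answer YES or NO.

CNF form of G:
  S -> A T0 | C T0 | T1 B | T2 S | b | c
  A -> A T0 | C T0 | S T1 | T1 B | T2 S | b | c
  B -> S T0 | c
  C -> A T0 | T2 S | c
  T0 -> c
  T1 -> b
  T2 -> a

CYK table (by increasing span):
  T[0,0] 'b' = {A,S,T1}  orig:{A,S}
  T[1,1] 'b' = {A,S,T1}  orig:{A,S}
  T[2,2] 'b' = {A,S,T1}  orig:{A,S}
  T[3,3] 'c' = {A,B,C,S,T0}  orig:{A,B,C,S}
  T[4,4] 'c' = {A,B,C,S,T0}  orig:{A,B,C,S}
  T[5,5] 'c' = {A,B,C,S,T0}  orig:{A,B,C,S}
  T[6,6] 'c' = {A,B,C,S,T0}  orig:{A,B,C,S}
  T[7,7] 'c' = {A,B,C,S,T0}  orig:{A,B,C,S}
  T[0,1] 'bb' = {A}
  T[1,2] 'bb' = {A}
  T[2,3] 'bc' = {A,B,C,S}
  T[3,4] 'cc' = {A,B,C,S}
  T[4,5] 'cc' = {A,B,C,S}
  T[5,6] 'cc' = {A,B,C,S}
  T[6,7] 'cc' = {A,B,C,S}
  T[0,2] 'bbb' = ∅
  T[1,3] 'bbc' = {A,C,S}
  T[2,4] 'bcc' = {A,B,C,S}
  T[3,5] 'ccc' = {A,B,C,S}
  T[4,6] 'ccc' = {A,B,C,S}
  T[5,7] 'ccc' = {A,B,C,S}
  T[0,3] 'bbbc' = ∅
  T[1,4] 'bbcc' = {A,B,C,S}
  T[2,5] 'bccc' = {A,B,C,S}
  T[3,6] 'cccc' = {A,B,C,S}
  T[4,7] 'cccc' = {A,B,C,S}
  T[0,4] 'bbbcc' = {A,S}
  T[1,5] 'bbccc' = {A,B,C,S}
  T[2,6] 'bcccc' = {A,B,C,S}
  T[3,7] 'ccccc' = {A,B,C,S}
  T[0,5] 'bbbccc' = {A,B,C,S}
  T[1,6] 'bbcccc' = {A,B,C,S}
  T[2,7] 'bccccc' = {A,B,C,S}
  T[0,6] 'bbbcccc' = {A,B,C,S}
  T[1,7] 'bbccccc' = {A,B,C,S}
  T[0,7] 'bbbccccc' = {A,B,C,S}

S ∈ T[0,7] ⇒ YES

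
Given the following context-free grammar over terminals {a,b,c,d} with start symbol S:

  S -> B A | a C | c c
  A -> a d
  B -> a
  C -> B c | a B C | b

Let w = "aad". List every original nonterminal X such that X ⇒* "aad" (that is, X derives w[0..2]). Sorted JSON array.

Convert to CNF:
  S -> B A | T0 C | T2 T2
  A -> T0 T1
  B -> a
  C -> B T2 | T0 X3 | b
  T0 -> a
  T1 -> d
  T2 -> c
  X3 -> B C

Fill CYK table bottom-up (cells [i..j] with 0 ≤ i ≤ j ≤ 2 only):
  [0..0]={B,T0}  "a"  orig:{B}
  [1..1]={B,T0}  "a"  orig:{B}
  [2..2]={T1}  "d"  orig:{}
  [0..1]=∅  "aa"
  [1..2]={A}  "ad"
  [0..2]={S}  "aad"

Original NTs in T[0,2] deriving "aad": ["S"]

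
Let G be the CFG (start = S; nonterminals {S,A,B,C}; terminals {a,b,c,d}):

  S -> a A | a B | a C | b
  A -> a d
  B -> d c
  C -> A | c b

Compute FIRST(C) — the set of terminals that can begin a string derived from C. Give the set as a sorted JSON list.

Compute FIRST by fixpoint:
round 1:
  A via A→a d: +{a}
  B via B→d c: +{d}
  C via C→A: +{a}
  C via C→c b: +{c}
  S via S→a A: +{a}
  S via S→b: +{b}
  S: {a,b}  A: {a}  B: {d}  C: {a,c}
round 2: (stable)
  S: {a,b}  A: {a}  B: {d}  C: {a,c}

FIRST(C) = ["a", "c"]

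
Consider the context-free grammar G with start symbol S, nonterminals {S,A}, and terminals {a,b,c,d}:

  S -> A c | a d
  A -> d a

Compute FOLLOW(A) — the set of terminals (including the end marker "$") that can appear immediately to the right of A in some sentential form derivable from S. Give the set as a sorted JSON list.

Compute FIRST by fixpoint:
pass 1:
  A via A→d a: +{d}
  S via S→A c: +{d}
  S via S→a d: +{a}
  S: {a,d}  A: {d}
pass 2: done
  S: {a,d}  A: {d}

FOLLOW iteration:
seed FOLLOW(S) with $
iter 1:
  S→A c: FOLLOW(A) ⊇ FIRST(c) = {c}; new: +{c}
  S: {$}  A: {c}
iter 2: (stable)
  S: {$}  A: {c}

FOLLOW(A) = ["c"]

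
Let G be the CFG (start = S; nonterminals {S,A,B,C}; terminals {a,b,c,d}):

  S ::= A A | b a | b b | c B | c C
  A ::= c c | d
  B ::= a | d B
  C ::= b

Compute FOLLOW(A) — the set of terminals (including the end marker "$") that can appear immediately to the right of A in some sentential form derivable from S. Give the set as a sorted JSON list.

FIRST sets, iterate to fixpoint:
[1]
  A via A→c c: +{c}
  A via A→d: +{d}
  B via B→a: +{a}
  B via B→d B: +{d}
  C via C→b: +{b}
  S via S→A A: +{c,d}
  S via S→b a: +{b}
  FIRST(S)={b,c,d}  FIRST(A)={c,d}  FIRST(B)={a,d}  FIRST(C)={b}
[2] (stable)
  FIRST(S)={b,c,d}  FIRST(A)={c,d}  FIRST(B)={a,d}  FIRST(C)={b}

FOLLOW iteration:
seed FOLLOW(S) with $
iter 1:
  S→A A: FOLLOW(A) ⊇ FIRST(A) = {c,d}; new: +{c,d}
  S→A A: FOLLOW(A) ⊇ FOLLOW(S) ⊇ {$}; new: +{$}
  S→c B: FOLLOW(B) ⊇ FOLLOW(S) ⊇ {$}; new: +{$}
  S→c C: FOLLOW(C) ⊇ FOLLOW(S) ⊇ {$}; new: +{$}
  FOLLOW[S]={$}  FOLLOW[A]={$,c,d}  FOLLOW[B]={$}  FOLLOW[C]={$}
iter 2: — fixpoint
  FOLLOW[S]={$}  FOLLOW[A]={$,c,d}  FOLLOW[B]={$}  FOLLOW[C]={$}

FOLLOW(A) = ["$", "c", "d"]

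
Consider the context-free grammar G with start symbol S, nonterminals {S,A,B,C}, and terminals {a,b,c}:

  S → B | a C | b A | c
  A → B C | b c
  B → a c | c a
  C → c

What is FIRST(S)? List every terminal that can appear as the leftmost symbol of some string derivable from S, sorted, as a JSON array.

FIRST iteration:
[1]
  A via A→b c: +{b}
  B via B→a c: +{a}
  B via B→c a: +{c}
  C via C→c: +{c}
  S via S→B: +{a,c}
  S via S→b A: +{b}
  S: {a,b,c}  A: {b}  B: {a,c}  C: {c}
[2]
  A via A→B C: +{a,c}
  S: {a,b,c}  A: {a,b,c}  B: {a,c}  C: {c}
[3] (stable)
  S: {a,b,c}  A: {a,b,c}  B: {a,c}  C: {c}

FIRST(S) = ["a", "b", "c"]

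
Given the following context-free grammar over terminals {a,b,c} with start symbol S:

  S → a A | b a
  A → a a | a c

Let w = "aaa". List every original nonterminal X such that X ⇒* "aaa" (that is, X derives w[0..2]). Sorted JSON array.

CNF form of G:
  S -> T0 A | T2 T0
  A -> T0 T0 | T0 T1
  T0 -> a
  T1 -> c
  T2 -> b

Fill CYK table bottom-up (cells [i..j] with 0 ≤ i ≤ j ≤ 2 only):
  cell(0,0) a: {T0}  orig:{}
  cell(1,1) a: {T0}  orig:{}
  cell(2,2) a: {T0}  orig:{}
  cell(0,1) aa: {A}
  cell(1,2) aa: {A}
  cell(0,2) aaa: {S}

Original NTs in T[0,2] deriving "aaa": ["S"]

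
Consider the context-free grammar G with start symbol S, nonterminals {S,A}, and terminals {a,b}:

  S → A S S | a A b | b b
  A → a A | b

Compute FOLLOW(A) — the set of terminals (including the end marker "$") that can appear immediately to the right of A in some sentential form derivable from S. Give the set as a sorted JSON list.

FIRST sets, iterate to fixpoint:
iter 1:
  A via A→a A: +{a}
  A via A→b: +{b}
  S via S→A S S: +{a,b}
  S: {a,b}  A: {a,b}
iter 2: done
  S: {a,b}  A: {a,b}

Compute FOLLOW by fixpoint:
FOLLOW(S) := {$}
pass 1:
  S→A S S: FOLLOW(A) ⊇ FIRST(S) = {a,b}; new: +{a,b}
  S→A S S: FOLLOW(S) ⊇ FIRST(S) = {a,b}; new: +{a,b}
  FOLLOW(S)={$,a,b}  FOLLOW(A)={a,b}
pass 2: (stable)
  FOLLOW(S)={$,a,b}  FOLLOW(A)={a,b}

FOLLOW(A) = ["a", "b"]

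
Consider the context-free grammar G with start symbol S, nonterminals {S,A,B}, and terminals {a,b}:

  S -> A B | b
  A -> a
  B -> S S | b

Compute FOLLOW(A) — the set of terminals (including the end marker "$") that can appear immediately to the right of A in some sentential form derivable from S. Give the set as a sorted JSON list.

Compute FIRST by fixpoint:
iter 1:
  A via A→a: +{a}
  B via B→b: +{b}
  S via S→A B: +{a}
  S via S→b: +{b}
  FIRST[S]={a,b}  FIRST[A]={a}  FIRST[B]={b}
iter 2:
  B via B→S S: +{a}
  FIRST[S]={a,b}  FIRST[A]={a}  FIRST[B]={a,b}
iter 3: — fixpoint
  FIRST[S]={a,b}  FIRST[A]={a}  FIRST[B]={a,b}

FOLLOW sets:
initialize: $ ∈ FOLLOW(S)
pass 1:
  B→S S: FOLLOW(S) ⊇ FIRST(S) = {a,b}; new: +{a,b}
  S→A B: FOLLOW(A) ⊇ FIRST(B) = {a,b}; new: +{a,b}
  S→A B: FOLLOW(B) ⊇ FOLLOW(S) ⊇ {$,a,b}; new: +{$,a,b}
  FOLLOW(S)={$,a,b}  FOLLOW(A)={a,b}  FOLLOW(B)={$,a,b}
pass 2: (stable)
  FOLLOW(S)={$,a,b}  FOLLOW(A)={a,b}  FOLLOW(B)={$,a,b}

FOLLOW(A) = ["a", "b"]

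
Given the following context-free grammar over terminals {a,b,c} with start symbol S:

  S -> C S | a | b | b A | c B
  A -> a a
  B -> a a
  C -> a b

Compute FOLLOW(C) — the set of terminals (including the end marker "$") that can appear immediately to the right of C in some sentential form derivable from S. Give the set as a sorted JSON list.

Compute FIRST by fixpoint:
iter 1:
  A via A→a a: +{a}
  B via B→a a: +{a}
  C via C→a b: +{a}
  S via S→C S: +{a}
  S via S→b: +{b}
  S via S→c B: +{c}
  FIRST[S]={a,b,c}  FIRST[A]={a}  FIRST[B]={a}  FIRST[C]={a}
iter 2: (no change)
  FIRST[S]={a,b,c}  FIRST[A]={a}  FIRST[B]={a}  FIRST[C]={a}

FOLLOW sets:
initialize: $ ∈ FOLLOW(S)
iter 1:
  S→C S: FOLLOW(C) ⊇ FIRST(S) = {a,b,c}; new: +{a,b,c}
  S→b A: FOLLOW(A) ⊇ FOLLOW(S) ⊇ {$}; new: +{$}
  S→c B: FOLLOW(B) ⊇ FOLLOW(S) ⊇ {$}; new: +{$}
  FOLLOW(S)={$}  FOLLOW(A)={$}  FOLLOW(B)={$}  FOLLOW(C)={a,b,c}
iter 2: (stable)
  FOLLOW(S)={$}  FOLLOW(A)={$}  FOLLOW(B)={$}  FOLLOW(C)={a,b,c}

FOLLOW(C) = ["a", "b", "c"]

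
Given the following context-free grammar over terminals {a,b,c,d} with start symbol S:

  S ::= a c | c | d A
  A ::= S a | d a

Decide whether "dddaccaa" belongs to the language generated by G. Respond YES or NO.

Convert to CNF:
  S -> T0 T2 | T1 A | c
  A -> S T0 | T1 T0
  T0 -> a
  T1 -> d
  T2 -> c

Fill CYK table bottom-up:
  T[0,0] 'd' = {T1}  orig:{}
  T[1,1] 'd' = {T1}  orig:{}
  T[2,2] 'd' = {T1}  orig:{}
  T[3,3] 'a' = {T0}  orig:{}
  T[4,4] 'c' = {S,T2}  orig:{S}
  T[5,5] 'c' = {S,T2}  orig:{S}
  T[6,6] 'a' = {T0}  orig:{}
  T[7,7] 'a' = {T0}  orig:{}
  T[0,1] 'dd' = ∅
  T[1,2] 'dd' = ∅
  T[2,3] 'da' = {A}
  T[3,4] 'ac' = {S}
  T[4,5] 'cc' = ∅
  T[5,6] 'ca' = {A}
  T[6,7] 'aa' = ∅
  T[0,2] 'ddd' = ∅
  T[1,3] 'dda' = {S}
  T[2,4] 'dac' = ∅
  T[3,5] 'acc' = ∅
  T[4,6] 'cca' = ∅
  T[5,7] 'caa' = ∅
  T[0,3] 'ddda' = ∅
  T[1,4] 'ddac' = ∅
  T[2,5] 'dacc' = ∅
  T[3,6] 'acca' = ∅
  T[4,7] 'ccaa' = ∅
  T[0,4] 'dddac' = ∅
  T[1,5] 'ddacc' = ∅
  T[2,6] 'dacca' = ∅
  T[3,7] 'accaa' = ∅
  T[0,5] 'dddacc' = ∅
  T[1,6] 'ddacca' = ∅
  T[2,7] 'daccaa' = ∅
  T[0,6] 'dddacca' = ∅
  T[1,7] 'ddaccaa' = ∅
  T[0,7] 'dddaccaa' = ∅

S ∉ T[0,7] ⇒ NO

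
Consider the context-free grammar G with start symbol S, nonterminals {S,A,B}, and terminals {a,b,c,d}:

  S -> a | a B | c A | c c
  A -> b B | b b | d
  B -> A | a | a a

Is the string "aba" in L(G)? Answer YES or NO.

Convert to CNF:
  S -> T1 B | T2 A | T2 T2 | a
  A -> T0 B | T0 T0 | d
  B -> T0 B | T0 T0 | T1 T1 | a | d
  T0 -> b
  T1 -> a
  T2 -> c

Fill CYK table bottom-up:
  cell(0,0) a: {B,S,T1}  orig:{B,S}
  cell(1,1) b: {T0}  orig:{}
  cell(2,2) a: {B,S,T1}  orig:{B,S}
  cell(0,1) ab: ∅
  cell(1,2) ba: {A,B}
  cell(0,2) aba: {S}

S ∈ T[0,2] ⇒ YES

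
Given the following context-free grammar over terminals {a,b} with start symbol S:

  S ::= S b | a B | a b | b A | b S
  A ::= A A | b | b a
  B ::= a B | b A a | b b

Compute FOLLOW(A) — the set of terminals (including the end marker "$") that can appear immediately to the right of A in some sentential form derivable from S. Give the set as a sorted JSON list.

FIRST sets, iterate to fixpoint:
round 1:
  A via A→b: +{b}
  B via B→a B: +{a}
  B via B→b A a: +{b}
  S via S→a B: +{a}
  S via S→b A: +{b}
  FIRST(S)={a,b}  FIRST(A)={b}  FIRST(B)={a,b}
round 2: (stable)
  FIRST(S)={a,b}  FIRST(A)={b}  FIRST(B)={a,b}

FOLLOW iteration:
seed FOLLOW(S) with $
pass 1:
  A→A A: FOLLOW(A) ⊇ FIRST(A) = {b}; new: +{b}
  B→b A a: FOLLOW(A) ⊇ FIRST(a) = {a}; new: +{a}
  S→S b: FOLLOW(S) ⊇ FIRST(b) = {b}; new: +{b}
  S→a B: FOLLOW(B) ⊇ FOLLOW(S) ⊇ {$,b}; new: +{$,b}
  S→b A: FOLLOW(A) ⊇ FOLLOW(S) ⊇ {$,b}; new: +{$}
  S: {$,b}  A: {$,a,b}  B: {$,b}
pass 2: (no change)
  S: {$,b}  A: {$,a,b}  B: {$,b}

FOLLOW(A) = ["$", "a", "b"]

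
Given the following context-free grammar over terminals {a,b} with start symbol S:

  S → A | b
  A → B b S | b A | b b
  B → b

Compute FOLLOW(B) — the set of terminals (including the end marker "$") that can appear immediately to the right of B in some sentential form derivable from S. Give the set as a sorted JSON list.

FIRST sets, iterate to fixpoint:
[1]
  A via A→b A: +{b}
  B via B→b: +{b}
  S via S→A: +{b}
  FIRST[S]={b}  FIRST[A]={b}  FIRST[B]={b}
[2] (stable)
  FIRST[S]={b}  FIRST[A]={b}  FIRST[B]={b}

Compute FOLLOW by fixpoint:
initialize: $ ∈ FOLLOW(S)
iter 1:
  A→B b S: FOLLOW(B) ⊇ FIRST(b) = {b}; new: +{b}
  S→A: FOLLOW(A) ⊇ FOLLOW(S) ⊇ {$}; new: +{$}
  S: {$}  A: {$}  B: {b}
iter 2: (no change)
  S: {$}  A: {$}  B: {b}

FOLLOW(B) = ["b"]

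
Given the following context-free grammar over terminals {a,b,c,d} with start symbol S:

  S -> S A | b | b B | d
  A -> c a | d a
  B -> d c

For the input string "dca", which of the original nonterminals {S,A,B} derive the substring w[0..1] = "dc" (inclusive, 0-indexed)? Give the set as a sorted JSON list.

CNF form of G:
  S -> S A | T3 B | b | d
  A -> T0 T1 | T2 T1
  B -> T2 T0
  T0 -> c
  T1 -> a
  T2 -> d
  T3 -> b

CYK table (by increasing span) — only the sub-triangle for w[0..1]:
  cell(0,0) d: {S,T2}  orig:{S}
  cell(1,1) c: {T0}  orig:{}
  cell(0,1) dc: {B}

Original NTs in T[0,1] deriving "dc": ["B"]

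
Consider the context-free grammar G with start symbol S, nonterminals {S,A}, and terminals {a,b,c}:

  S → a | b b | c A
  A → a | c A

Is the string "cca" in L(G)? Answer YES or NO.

CNF form of G:
  S -> T0 A | T1 T1 | a
  A -> T0 A | a
  T0 -> c
  T1 -> b

Fill CYK table bottom-up:
  [0..0]={T0}  "c"  orig:{}
  [1..1]={T0}  "c"  orig:{}
  [2..2]={A,S}  "a"
  [0..1]=∅  "cc"
  [1..2]={A,S}  "ca"
  [0..2]={A,S}  "cca"

S ∈ T[0,2] ⇒ YES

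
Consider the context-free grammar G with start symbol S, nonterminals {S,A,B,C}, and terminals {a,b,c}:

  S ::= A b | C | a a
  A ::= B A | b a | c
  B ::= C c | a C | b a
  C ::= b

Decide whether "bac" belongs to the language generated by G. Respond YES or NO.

CNF form of G:
  S -> A T0 | T1 T1 | b
  A -> B A | T0 T1 | c
  B -> C T2 | T0 T1 | T1 C
  C -> b
  T0 -> b
  T1 -> a
  T2 -> c

Fill CYK table bottom-up:
  [0..0]={C,S,T0}  "b"  orig:{C,S}
  [1..1]={T1}  "a"  orig:{}
  [2..2]={A,T2}  "c"  orig:{A}
  [0..1]={A,B}  "ba"
  [1..2]=∅  "ac"
  [0..2]={A}  "bac"

S ∉ T[0,2] ⇒ NO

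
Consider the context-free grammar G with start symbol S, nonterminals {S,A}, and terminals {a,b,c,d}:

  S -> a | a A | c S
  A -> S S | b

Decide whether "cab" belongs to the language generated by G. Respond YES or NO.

CNF form of G:
  S -> T0 A | T1 S | a
  A -> S S | b
  T0 -> a
  T1 -> c

CYK table (by increasing span):
  [0..0]={T1}  "c"  orig:{}
  [1..1]={S,T0}  "a"  orig:{S}
  [2..2]={A}  "b"
  [0..1]={S}  "ca"
  [1..2]={S}  "ab"
  [0..2]={S}  "cab"

S ∈ T[0,2] ⇒ YES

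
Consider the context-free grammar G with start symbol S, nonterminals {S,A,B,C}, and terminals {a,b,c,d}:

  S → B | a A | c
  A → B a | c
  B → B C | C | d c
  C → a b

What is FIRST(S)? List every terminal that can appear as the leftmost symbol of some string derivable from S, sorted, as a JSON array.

Compute FIRST by fixpoint:
round 1:
  A via A→c: +{c}
  B via B→d c: +{d}
  C via C→a b: +{a}
  S via S→B: +{d}
  S via S→a A: +{a}
  S via S→c: +{c}
  FIRST(S)={a,c,d}  FIRST(A)={c}  FIRST(B)={d}  FIRST(C)={a}
round 2:
  A via A→B a: +{d}
  B via B→C: +{a}
  FIRST(S)={a,c,d}  FIRST(A)={c,d}  FIRST(B)={a,d}  FIRST(C)={a}
round 3:
  A via A→B a: +{a}
  FIRST(S)={a,c,d}  FIRST(A)={a,c,d}  FIRST(B)={a,d}  FIRST(C)={a}
round 4: — fixpoint
  FIRST(S)={a,c,d}  FIRST(A)={a,c,d}  FIRST(B)={a,d}  FIRST(C)={a}

FIRST(S) = ["a", "c", "d"]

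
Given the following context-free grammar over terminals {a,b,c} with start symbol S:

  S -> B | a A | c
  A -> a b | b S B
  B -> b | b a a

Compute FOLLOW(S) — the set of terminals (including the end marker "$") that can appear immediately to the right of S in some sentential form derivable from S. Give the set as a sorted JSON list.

FIRST iteration:
iter 1:
  A via A→a b: +{a}
  A via A→b S B: +{b}
  B via B→b: +{b}
  S via S→B: +{b}
  S via S→a A: +{a}
  S via S→c: +{c}
  FIRST[S]={a,b,c}  FIRST[A]={a,b}  FIRST[B]={b}
iter 2: — fixpoint
  FIRST[S]={a,b,c}  FIRST[A]={a,b}  FIRST[B]={b}

FOLLOW sets:
FOLLOW(S) := {$}
round 1:
  A→b S B: FOLLOW(S) ⊇ FIRST(B) = {b}; new: +{b}
  S→B: FOLLOW(B) ⊇ FOLLOW(S) ⊇ {$,b}; new: +{$,b}
  S→a A: FOLLOW(A) ⊇ FOLLOW(S) ⊇ {$,b}; new: +{$,b}
  FOLLOW(S)={$,b}  FOLLOW(A)={$,b}  FOLLOW(B)={$,b}
round 2: (stable)
  FOLLOW(S)={$,b}  FOLLOW(A)={$,b}  FOLLOW(B)={$,b}

FOLLOW(S) = ["$", "b"]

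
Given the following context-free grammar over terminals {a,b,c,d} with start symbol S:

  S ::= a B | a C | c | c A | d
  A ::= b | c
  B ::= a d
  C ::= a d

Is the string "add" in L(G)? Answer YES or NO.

CNF form of G:
  S -> T0 B | T0 C | T2 A | c | d
  A -> b | c
  B -> T0 T1
  C -> T0 T1
  T0 -> a
  T1 -> d
  T2 -> c

Fill CYK table bottom-up:
  [0..0]={T0}  "a"  orig:{}
  [1..1]={S,T1}  "d"  orig:{S}
  [2..2]={S,T1}  "d"  orig:{S}
  [0..1]={B,C}  "ad"
  [1..2]=∅  "dd"
  [0..2]=∅  "add"

S ∉ T[0,2] ⇒ NO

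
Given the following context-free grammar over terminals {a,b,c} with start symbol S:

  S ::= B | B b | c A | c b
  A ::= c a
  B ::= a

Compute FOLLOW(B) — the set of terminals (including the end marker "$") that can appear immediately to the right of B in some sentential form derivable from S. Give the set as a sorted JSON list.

FIRST iteration:
iter 1:
  A via A→c a: +{c}
  B via B→a: +{a}
  S via S→B: +{a}
  S via S→c A: +{c}
  FIRST[S]={a,c}  FIRST[A]={c}  FIRST[B]={a}
iter 2: — fixpoint
  FIRST[S]={a,c}  FIRST[A]={c}  FIRST[B]={a}

Compute FOLLOW by fixpoint:
seed FOLLOW(S) with $
pass 1:
  S→B: FOLLOW(B) ⊇ FOLLOW(S) ⊇ {$}; new: +{$}
  S→B b: FOLLOW(B) ⊇ FIRST(b) = {b}; new: +{b}
  S→c A: FOLLOW(A) ⊇ FOLLOW(S) ⊇ {$}; new: +{$}
  FOLLOW(S)={$}  FOLLOW(A)={$}  FOLLOW(B)={$,b}
pass 2: — fixpoint
  FOLLOW(S)={$}  FOLLOW(A)={$}  FOLLOW(B)={$,b}

FOLLOW(B) = ["$", "b"]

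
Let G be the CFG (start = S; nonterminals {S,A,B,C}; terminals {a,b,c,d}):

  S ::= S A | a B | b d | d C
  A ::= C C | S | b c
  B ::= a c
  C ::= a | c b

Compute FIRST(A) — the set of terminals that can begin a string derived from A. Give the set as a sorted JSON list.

Compute FIRST by fixpoint:
pass 1:
  A via A→b c: +{b}
  B via B→a c: +{a}
  C via C→a: +{a}
  C via C→c b: +{c}
  S via S→a B: +{a}
  S via S→b d: +{b}
  S via S→d C: +{d}
  FIRST(S)={a,b,d}  FIRST(A)={b}  FIRST(B)={a}  FIRST(C)={a,c}
pass 2:
  A via A→C C: +{a,c}
  A via A→S: +{d}
  FIRST(S)={a,b,d}  FIRST(A)={a,b,c,d}  FIRST(B)={a}  FIRST(C)={a,c}
pass 3: done
  FIRST(S)={a,b,d}  FIRST(A)={a,b,c,d}  FIRST(B)={a}  FIRST(C)={a,c}

FIRST(A) = ["a", "b", "c", "d"]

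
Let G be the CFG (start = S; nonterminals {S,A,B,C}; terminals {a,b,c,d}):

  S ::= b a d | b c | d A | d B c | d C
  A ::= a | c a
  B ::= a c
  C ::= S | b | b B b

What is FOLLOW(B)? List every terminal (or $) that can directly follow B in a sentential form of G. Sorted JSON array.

FIRST sets, iterate to fixpoint:
iter 1:
  A via A→a: +{a}
  A via A→c a: +{c}
  B via B→a c: +{a}
  C via C→b: +{b}
  S via S→b a d: +{b}
  S via S→d A: +{d}
  FIRST(S)={b,d}  FIRST(A)={a,c}  FIRST(B)={a}  FIRST(C)={b}
iter 2:
  C via C→S: +{d}
  FIRST(S)={b,d}  FIRST(A)={a,c}  FIRST(B)={a}  FIRST(C)={b,d}
iter 3: (no change)
  FIRST(S)={b,d}  FIRST(A)={a,c}  FIRST(B)={a}  FIRST(C)={b,d}

FOLLOW sets:
seed FOLLOW(S) with $
pass 1:
  C→b B b: FOLLOW(B) ⊇ FIRST(b) = {b}; new: +{b}
  S→d A: FOLLOW(A) ⊇ FOLLOW(S) ⊇ {$}; new: +{$}
  S→d B c: FOLLOW(B) ⊇ FIRST(c) = {c}; new: +{c}
  S→d C: FOLLOW(C) ⊇ FOLLOW(S) ⊇ {$}; new: +{$}
  FOLLOW[S]={$}  FOLLOW[A]={$}  FOLLOW[B]={b,c}  FOLLOW[C]={$}
pass 2: done
  FOLLOW[S]={$}  FOLLOW[A]={$}  FOLLOW[B]={b,c}  FOLLOW[C]={$}

FOLLOW(B) = ["b", "c"]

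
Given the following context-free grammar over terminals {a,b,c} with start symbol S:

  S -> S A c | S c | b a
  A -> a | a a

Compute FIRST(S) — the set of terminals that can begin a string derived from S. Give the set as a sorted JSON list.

Compute FIRST by fixpoint:
pass 1:
  A via A→a: +{a}
  S via S→b a: +{b}
  S: {b}  A: {a}
pass 2: — fixpoint
  S: {b}  A: {a}

FIRST(S) = ["b"]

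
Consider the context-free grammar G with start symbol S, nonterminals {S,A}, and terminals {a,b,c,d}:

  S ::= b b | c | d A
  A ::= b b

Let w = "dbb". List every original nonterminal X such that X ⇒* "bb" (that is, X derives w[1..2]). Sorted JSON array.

CNF form of G:
  S -> T0 T0 | T1 A | c
  A -> T0 T0
  T0 -> b
  T1 -> d

CYK table (by increasing span) (cells [i..j] with 1 ≤ i ≤ j ≤ 2 only):
  cell(1,1) b: {T0}  orig:{}
  cell(2,2) b: {T0}  orig:{}
  cell(1,2) bb: {A,S}

Original NTs in T[1,2] deriving "bb": ["A", "S"]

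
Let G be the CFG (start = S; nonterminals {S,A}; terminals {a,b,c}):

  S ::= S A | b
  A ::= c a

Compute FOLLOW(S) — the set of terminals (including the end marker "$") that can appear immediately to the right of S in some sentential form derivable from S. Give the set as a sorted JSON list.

FIRST iteration:
round 1:
  A via A→c a: +{c}
  S via S→b: +{b}
  FIRST[S]={b}  FIRST[A]={c}
round 2: — fixpoint
  FIRST[S]={b}  FIRST[A]={c}

FOLLOW iteration:
seed FOLLOW(S) with $
pass 1:
  S→S A: FOLLOW(S) ⊇ FIRST(A) = {c}; new: +{c}
  S→S A: FOLLOW(A) ⊇ FOLLOW(S) ⊇ {$,c}; new: +{$,c}
  S: {$,c}  A: {$,c}
pass 2: done
  S: {$,c}  A: {$,c}

FOLLOW(S) = ["$", "c"]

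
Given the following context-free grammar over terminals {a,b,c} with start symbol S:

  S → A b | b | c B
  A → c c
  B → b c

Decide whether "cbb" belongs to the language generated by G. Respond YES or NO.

Convert to CNF:
  S -> A T1 | T0 B | b
  A -> T0 T0
  B -> T1 T0
  T0 -> c
  T1 -> b

CYK table (by increasing span):
  cell(0,0) c: {T0}  orig:{}
  cell(1,1) b: {S,T1}  orig:{S}
  cell(2,2) b: {S,T1}  orig:{S}
  cell(0,1) cb: ∅
  cell(1,2) bb: ∅
  cell(0,2) cbb: ∅

S ∉ T[0,2] ⇒ NO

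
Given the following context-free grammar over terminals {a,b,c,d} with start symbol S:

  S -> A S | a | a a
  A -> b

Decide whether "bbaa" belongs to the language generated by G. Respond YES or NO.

Convert to CNF:
  S -> A S | T0 T0 | a
  A -> b
  T0 -> a

CYK table (by increasing span):
  [0..0]={A}  "b"
  [1..1]={A}  "b"
  [2..2]={S,T0}  "a"  orig:{S}
  [3..3]={S,T0}  "a"  orig:{S}
  [0..1]=∅  "bb"
  [1..2]={S}  "ba"
  [2..3]={S}  "aa"
  [0..2]={S}  "bba"
  [1..3]={S}  "baa"
  [0..3]={S}  "bbaa"

S ∈ T[0,3] ⇒ YES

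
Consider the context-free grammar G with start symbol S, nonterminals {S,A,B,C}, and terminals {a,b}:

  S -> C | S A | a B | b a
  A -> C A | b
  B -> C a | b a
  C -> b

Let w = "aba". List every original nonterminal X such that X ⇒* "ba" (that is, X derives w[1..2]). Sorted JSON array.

CNF form of G:
  S -> S A | T0 B | T1 T0 | b
  A -> C A | b
  B -> C T0 | T1 T0
  C -> b
  T0 -> a
  T1 -> b

CYK fill, restricted to cells inside w[1..2]:
  cell(1,1) b: {A,C,S,T1}  orig:{A,C,S}
  cell(2,2) a: {T0}  orig:{}
  cell(1,2) ba: {B,S}

Original NTs in T[1,2] deriving "ba": ["B", "S"]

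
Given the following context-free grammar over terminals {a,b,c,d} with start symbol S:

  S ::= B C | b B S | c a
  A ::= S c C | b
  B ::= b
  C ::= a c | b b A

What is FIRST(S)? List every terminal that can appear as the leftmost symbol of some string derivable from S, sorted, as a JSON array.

FIRST sets, iterate to fixpoint:
round 1:
  A via A→b: +{b}
  B via B→b: +{b}
  C via C→a c: +{a}
  C via C→b b A: +{b}
  S via S→B C: +{b}
  S via S→c a: +{c}
  S: {b,c}  A: {b}  B: {b}  C: {a,b}
round 2:
  A via A→S c C: +{c}
  S: {b,c}  A: {b,c}  B: {b}  C: {a,b}
round 3: (no change)
  S: {b,c}  A: {b,c}  B: {b}  C: {a,b}

FIRST(S) = ["b", "c"]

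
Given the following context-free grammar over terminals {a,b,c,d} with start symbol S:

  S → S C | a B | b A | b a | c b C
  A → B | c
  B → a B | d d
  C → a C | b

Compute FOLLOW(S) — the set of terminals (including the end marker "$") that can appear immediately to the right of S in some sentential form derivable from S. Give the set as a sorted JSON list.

FIRST sets, iterate to fixpoint:
[1]
  A via A→c: +{c}
  B via B→a B: +{a}
  B via B→d d: +{d}
  C via C→a C: +{a}
  C via C→b: +{b}
  S via S→a B: +{a}
  S via S→b A: +{b}
  S via S→c b C: +{c}
  FIRST[S]={a,b,c}  FIRST[A]={c}  FIRST[B]={a,d}  FIRST[C]={a,b}
[2]
  A via A→B: +{a,d}
  FIRST[S]={a,b,c}  FIRST[A]={a,c,d}  FIRST[B]={a,d}  FIRST[C]={a,b}
[3] done
  FIRST[S]={a,b,c}  FIRST[A]={a,c,d}  FIRST[B]={a,d}  FIRST[C]={a,b}

FOLLOW iteration:
FOLLOW(S) := {$}
[1]
  S→S C: FOLLOW(S) ⊇ FIRST(C) = {a,b}; new: +{a,b}
  S→S C: FOLLOW(C) ⊇ FOLLOW(S) ⊇ {$,a,b}; new: +{$,a,b}
  S→a B: FOLLOW(B) ⊇ FOLLOW(S) ⊇ {$,a,b}; new: +{$,a,b}
  S→b A: FOLLOW(A) ⊇ FOLLOW(S) ⊇ {$,a,b}; new: +{$,a,b}
  S: {$,a,b}  A: {$,a,b}  B: {$,a,b}  C: {$,a,b}
[2] (no change)
  S: {$,a,b}  A: {$,a,b}  B: {$,a,b}  C: {$,a,b}

FOLLOW(S) = ["$", "a", "b"]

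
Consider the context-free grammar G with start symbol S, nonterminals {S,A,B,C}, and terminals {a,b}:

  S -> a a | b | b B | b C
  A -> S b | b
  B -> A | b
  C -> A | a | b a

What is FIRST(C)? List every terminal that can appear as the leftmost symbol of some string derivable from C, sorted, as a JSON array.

FIRST sets, iterate to fixpoint:
round 1:
  A via A→b: +{b}
  B via B→A: +{b}
  C via C→A: +{b}
  C via C→a: +{a}
  S via S→a a: +{a}
  S via S→b: +{b}
  FIRST[S]={a,b}  FIRST[A]={b}  FIRST[B]={b}  FIRST[C]={a,b}
round 2:
  A via A→S b: +{a}
  B via B→A: +{a}
  FIRST[S]={a,b}  FIRST[A]={a,b}  FIRST[B]={a,b}  FIRST[C]={a,b}
round 3: (stable)
  FIRST[S]={a,b}  FIRST[A]={a,b}  FIRST[B]={a,b}  FIRST[C]={a,b}

FIRST(C) = ["a", "b"]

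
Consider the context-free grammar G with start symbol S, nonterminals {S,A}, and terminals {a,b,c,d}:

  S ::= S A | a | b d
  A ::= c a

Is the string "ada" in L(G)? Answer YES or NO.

CNF form of G:
  S -> S A | T2 T3 | a
  A -> T0 T1
  T0 -> c
  T1 -> a
  T2 -> b
  T3 -> d

CYK fill:
  [0..0]={S,T1}  "a"  orig:{S}
  [1..1]={T3}  "d"  orig:{}
  [2..2]={S,T1}  "a"  orig:{S}
  [0..1]=∅  "ad"
  [1..2]=∅  "da"
  [0..2]=∅  "ada"

S ∉ T[0,2] ⇒ NO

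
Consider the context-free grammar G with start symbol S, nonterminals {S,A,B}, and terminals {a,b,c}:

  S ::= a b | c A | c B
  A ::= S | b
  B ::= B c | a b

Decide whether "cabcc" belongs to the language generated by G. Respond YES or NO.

CNF form of G:
  S -> T0 T1 | T2 A | T2 B
  A -> T0 T1 | T2 A | T2 B | b
  B -> B T2 | T0 T1
  T0 -> a
  T1 -> b
  T2 -> c

CYK table (by increasing span):
  cell(0,0) c: {T2}  orig:{}
  cell(1,1) a: {T0}  orig:{}
  cell(2,2) b: {A,T1}  orig:{A}
  cell(3,3) c: {T2}  orig:{}
  cell(4,4) c: {T2}  orig:{}
  cell(0,1) ca: ∅
  cell(1,2) ab: {A,B,S}
  cell(2,3) bc: ∅
  cell(3,4) cc: ∅
  cell(0,2) cab: {A,S}
  cell(1,3) abc: {B}
  cell(2,4) bcc: ∅
  cell(0,3) cabc: {A,S}
  cell(1,4) abcc: {B}
  cell(0,4) cabcc: {A,S}

S ∈ T[0,4] ⇒ YES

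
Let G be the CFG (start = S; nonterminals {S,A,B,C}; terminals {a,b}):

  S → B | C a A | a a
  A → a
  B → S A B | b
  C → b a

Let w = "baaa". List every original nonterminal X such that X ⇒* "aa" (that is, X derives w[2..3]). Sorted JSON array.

CNF form of G:
  S -> C X3 | S X4 | T1 T1 | b
  A -> a
  B -> S X2 | b
  C -> T0 T1
  T0 -> b
  T1 -> a
  X2 -> A B
  X3 -> T1 A
  X4 -> A B

Fill CYK table bottom-up — only the sub-triangle for w[2..3]:
  T[2,2] 'a' = {A,T1}  orig:{A}
  T[3,3] 'a' = {A,T1}  orig:{A}
  T[2,3] 'aa' = {S,X3}  orig:{S}

Original NTs in T[2,3] deriving "aa": ["S"]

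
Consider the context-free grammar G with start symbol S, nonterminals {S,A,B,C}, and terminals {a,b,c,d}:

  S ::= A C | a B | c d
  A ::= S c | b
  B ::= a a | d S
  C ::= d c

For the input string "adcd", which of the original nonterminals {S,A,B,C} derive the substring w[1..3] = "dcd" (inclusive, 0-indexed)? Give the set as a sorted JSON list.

Convert to CNF:
  S -> A C | T0 T2 | T1 B
  A -> S T0 | b
  B -> T1 T1 | T2 S
  C -> T2 T0
  T0 -> c
  T1 -> a
  T2 -> d

CYK fill (cells [i..j] with 1 ≤ i ≤ j ≤ 3 only):
  T[1,1] 'd' = {T2}  orig:{}
  T[2,2] 'c' = {T0}  orig:{}
  T[3,3] 'd' = {T2}  orig:{}
  T[1,2] 'dc' = {C}
  T[2,3] 'cd' = {S}
  T[1,3] 'dcd' = {B}

Original NTs in T[1,3] deriving "dcd": ["B"]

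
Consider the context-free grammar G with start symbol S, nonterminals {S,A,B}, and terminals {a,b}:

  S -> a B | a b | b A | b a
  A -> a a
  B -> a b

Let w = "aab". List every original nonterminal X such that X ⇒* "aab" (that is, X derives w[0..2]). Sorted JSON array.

CNF form of G:
  S -> T0 B | T0 T1 | T1 A | T1 T0
  A -> T0 T0
  B -> T0 T1
  T0 -> a
  T1 -> b

CYK table (by increasing span) (cells [i..j] with 0 ≤ i ≤ j ≤ 2 only):
  [0..0]={T0}  "a"  orig:{}
  [1..1]={T0}  "a"  orig:{}
  [2..2]={T1}  "b"  orig:{}
  [0..1]={A}  "aa"
  [1..2]={B,S}  "ab"
  [0..2]={S}  "aab"

Original NTs in T[0,2] deriving "aab": ["S"]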